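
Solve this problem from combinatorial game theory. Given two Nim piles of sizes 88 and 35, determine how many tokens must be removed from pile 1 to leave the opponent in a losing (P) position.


Piles: 88 and 35
Current XOR: 88 XOR 35 = 123 (non-zero, so this is an N-position).
To make the XOR zero, we need to find a move that balances the piles.
For pile 1 (size 88): target = 88 XOR 123 = 35
We reduce pile 1 from 88 to 35.
Tokens removed: 88 - 35 = 53
Verification: 35 XOR 35 = 0

53


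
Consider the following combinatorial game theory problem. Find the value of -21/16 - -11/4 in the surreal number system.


x = -21/16, y = -11/4
Converting to common denominator: 16
x = -21/16, y = -44/16
x - y = -21/16 - -11/4 = 23/16

23/16


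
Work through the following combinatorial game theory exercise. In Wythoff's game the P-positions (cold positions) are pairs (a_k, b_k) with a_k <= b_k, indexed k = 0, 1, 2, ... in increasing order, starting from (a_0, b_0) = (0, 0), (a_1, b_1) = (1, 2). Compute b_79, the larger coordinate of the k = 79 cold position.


By Wythoff's theorem, a_k = floor(k * phi) and b_k = floor(k * phi^2) = a_k + k, where phi = (1 + sqrt(5))/2 is the golden ratio.
phi = (1 + sqrt(5))/2 = 1.618034
phi^2 = phi + 1 = 2.618034
k = 79
k * phi^2 = 79 * 2.618034 = 206.824685
b_79 = floor(k * phi^2) = 206 (check: a_79 + k = 127 + 79 = 206)

206


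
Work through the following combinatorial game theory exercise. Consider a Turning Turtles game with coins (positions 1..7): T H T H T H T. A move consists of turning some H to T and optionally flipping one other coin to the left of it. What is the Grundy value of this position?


Coins: T H T H T H T
Key fact: a single head at position k behaves exactly like a Nim heap of size k (turning it to T and optionally flipping a coin at j < k corresponds to moving the heap from k to j, or to 0), and heads combine as a disjunctive sum (two heads at the same place would cancel, matching j XOR j = 0). So the Nim-value is the XOR of the 1-indexed positions of the heads.
Face-up positions (1-indexed): [2, 4, 6]
XOR 0 with 2: 0 XOR 2 = 2
XOR 2 with 4: 2 XOR 4 = 6
XOR 6 with 6: 6 XOR 6 = 0
Nim-value = 0

0


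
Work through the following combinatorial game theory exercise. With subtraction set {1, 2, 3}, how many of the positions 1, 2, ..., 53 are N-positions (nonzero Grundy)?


Subtraction set S = {1, 2, 3}, so G(n) = n mod 4.
G(n) = 0 when n is a multiple of 4.
Multiples of 4 in [1, 53]: 13
N-positions (nonzero Grundy) = 53 - 13 = 40

40


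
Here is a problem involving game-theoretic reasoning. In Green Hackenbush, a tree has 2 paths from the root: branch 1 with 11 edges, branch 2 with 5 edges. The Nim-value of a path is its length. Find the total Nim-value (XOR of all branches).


The tree has 2 branches from the ground vertex.
In Green Hackenbush, the Nim-value of a simple path of length k is k.
Branch 1: length 11, Nim-value = 11
Branch 2: length 5, Nim-value = 5
Total Nim-value = XOR of all branch values:
0 XOR 11 = 11
11 XOR 5 = 14
Nim-value of the tree = 14

14


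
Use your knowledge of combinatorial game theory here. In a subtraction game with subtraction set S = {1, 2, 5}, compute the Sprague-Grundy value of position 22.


The subtraction set is S = {1, 2, 5}.
G(k) = mex{ G(k - s) : s in S, s <= k }. We compute iteratively: G(0) = 0.
G(1) = mex({0}) = 1
G(2) = mex({0, 1}) = 2
G(3) = mex({1, 2}) = 0
G(4) = mex({0, 2}) = 1
G(5) = mex({0, 1}) = 2
G(6) = mex({1, 2}) = 0
G(7) = mex({0, 2}) = 1
Observe that G(3)..G(7) = 0, 1, 2, 0, 1 repeats G(0)..G(4) = 0, 1, 2, 0, 1.
For k >= max(S) = 5, G(k) is determined by the previous 5 values G(k-5)..G(k-1); a window of 5 consecutive values has recurred shifted by 3, so by induction G(k + 3) = G(k) for all k >= 0: the sequence is periodic from the start with period 3.
One period: G(0..2) = 0, 1, 2.
22 mod 3 = 1, so G(22) = G(1) = 1.

1


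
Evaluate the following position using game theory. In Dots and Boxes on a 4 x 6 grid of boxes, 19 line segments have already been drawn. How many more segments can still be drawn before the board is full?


Grid: 4 x 6 boxes, i.e. 5 rows and 7 columns of dots.
Horizontal edges: (rows + 1) * cols = 5 * 6 = 30
Vertical edges: rows * (cols + 1) = 4 * 7 = 28
Total edges: 30 + 28 = 58
Edges drawn: 19
Remaining: 58 - 19 = 39

39


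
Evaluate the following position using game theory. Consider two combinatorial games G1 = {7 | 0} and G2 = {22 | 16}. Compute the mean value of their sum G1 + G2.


G1 = {7 | 0}, G2 = {22 | 16}
Each is a switch {a | b} with numbers a > b; its mean value is (a + b)/2, and mean value is additive over game sums: m(G1 + G2) = m(G1) + m(G2).
Mean of G1 = (7 + (0))/2 = 7/2 = 7/2
Mean of G2 = (22 + (16))/2 = 38/2 = 19
Mean of G1 + G2 = 7/2 + 19 = 45/2

45/2


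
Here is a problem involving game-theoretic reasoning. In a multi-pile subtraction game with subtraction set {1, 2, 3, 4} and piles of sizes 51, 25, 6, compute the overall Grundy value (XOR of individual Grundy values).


Subtraction set: {1, 2, 3, 4}
For this subtraction set, G(n) = n mod 5 (period = max + 1 = 5).
Pile 1 (size 51): G(51) = 51 mod 5 = 1
Pile 2 (size 25): G(25) = 25 mod 5 = 0
Pile 3 (size 6): G(6) = 6 mod 5 = 1
Total Grundy value = XOR of all: 1 XOR 0 XOR 1 = 0

0


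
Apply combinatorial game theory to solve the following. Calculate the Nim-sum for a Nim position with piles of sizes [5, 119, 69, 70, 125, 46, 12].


We need the XOR (exclusive or) of all pile sizes.
After XOR-ing pile 1 (size 5): 0 XOR 5 = 5
After XOR-ing pile 2 (size 119): 5 XOR 119 = 114
After XOR-ing pile 3 (size 69): 114 XOR 69 = 55
After XOR-ing pile 4 (size 70): 55 XOR 70 = 113
After XOR-ing pile 5 (size 125): 113 XOR 125 = 12
After XOR-ing pile 6 (size 46): 12 XOR 46 = 34
After XOR-ing pile 7 (size 12): 34 XOR 12 = 46
The Nim-value of this position is 46.

46


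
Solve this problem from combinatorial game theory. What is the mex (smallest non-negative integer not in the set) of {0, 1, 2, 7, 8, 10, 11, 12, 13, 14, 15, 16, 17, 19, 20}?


Set = {0, 1, 2, 7, 8, 10, 11, 12, 13, 14, 15, 16, 17, 19, 20}
0 is in the set.
1 is in the set.
2 is in the set.
3 is NOT in the set. This is the mex.
mex = 3

3


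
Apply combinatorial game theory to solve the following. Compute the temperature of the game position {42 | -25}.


The game is {42 | -25}, a switch {a | b} with numbers a > b.
Cooling {a | b} by t gives {a - t | b + t}, which stops being hot when a - t = b + t, i.e. at t = (a - b)/2. So the temperature of a switch is (a - b)/2.
Temperature = (Left option - Right option) / 2
= (42 - (-25)) / 2
= 67 / 2
= 67/2

67/2


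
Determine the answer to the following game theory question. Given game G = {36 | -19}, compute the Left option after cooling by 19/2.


Original game: {36 | -19} (a switch {a | b} with a > b).
Cooling by t (for t below the temperature (a - b)/2 = 55/2) taxes each move by t: {a | b} cooled by t is {a - t | b + t}.
Cooling amount: t = 19/2
Cooled Left option: 36 - 19/2 = 53/2
Cooled Right option: -19 + 19/2 = -19/2
Cooled game: {53/2 | -19/2}
Left option = 53/2

53/2


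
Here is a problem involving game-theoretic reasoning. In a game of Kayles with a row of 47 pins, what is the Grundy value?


Kayles: a move removes 1 or 2 adjacent pins from a contiguous row.
Removing pins from a row of k leaves two independent rows (a, b) with a + b = k - 1 (one pin) or a + b = k - 2 (two pins); an end removal gives a = 0.
By Sprague-Grundy, G(k) = mex{ G(a) XOR G(b) } over all these splits. G(0) = 0.
G(1): splits (0,0):0^0=0 -> mex({0}) = 1
G(2): splits (0,1):0^1=1 (0,0):0^0=0 -> mex({0, 1}) = 2
G(3): splits (0,2):0^2=2 (1,1):1^1=0 (0,1):0^1=1 -> mex({0, 1, 2}) = 3
G(4): splits (0,3):0^3=3 (1,2):1^2=3 (0,2):0^2=2 (1,1):1^1=0 -> mex({0, 2, 3}) = 1
G(5): splits (0,4):0^1=1 (1,3):1^3=2 (2,2):2^2=0 (0,3):0^3=3 (1,2):1^2=3 -> mex({0, 1, 2, 3}) = 4
G(6) = mex({0, 1, 2, 4}) = 3
G(7) = mex({0, 1, 3, 4, 5}) = 2
G(8) = mex({0, 2, 3, 5, 6}) = 1
G(9) = mex({0, 1, 2, 3, 6, 7}) = 4
G(10) = mex({0, 1, 3, 4, 5, 7}) = 2
G(11) = mex({0, 1, 2, 3, 4, 5}) = 6
G(12) = mex({0, 1, 2, 3, 5, 6, 7}) = 4
G(13) = mex({0, 2, 3, 4, 6, 7}) = 1
G(14) = mex({0, 1, 4, 5, 6, 7}) = 2
G(15) = mex({0, 1, 2, 3, 4, 5, 6}) = 7
G(16) = mex({0, 2, 3, 5, 6, 7}) = 1
G(17) = mex({0, 1, 2, 3, 5, 6, 7}) = 4
G(18) = mex({0, 1, 2, 4, 5, 6}) = 3
G(19) = mex({0, 1, 3, 4, 5, 7}) = 2
G(20) = mex({0, 2, 3, 4, 5, 6, 7}) = 1
G(21) = mex({0, 1, 2, 3, 5, 6, 7}) = 4
G(22) = mex({0, 1, 2, 3, 4, 5, 7}) = 6
G(23) = mex({0, 1, 2, 3, 4, 5, 6}) = 7
G(24) = mex({0, 1, 2, 3, 5, 6, 7}) = 4
G(25) = mex({0, 2, 3, 4, 6, 7}) = 1
G(26) = mex({0, 1, 3, 4, 5, 6, 7}) = 2
G(27) = mex({0, 1, 2, 3, 4, 5, 6, 7}) = 8
G(28) = mex({0, 1, 2, 3, 4, 6, 7, 8}) = 5
G(29) = mex({0, 1, 2, 3, 5, 6, 7, 8, 9}) = 4
G(30) = mex({0, 1, 2, 3, 4, 5, 6, 9, 10}) = 7
G(31) = mex({0, 1, 3, 4, 5, 7, 10, 11}) = 2
G(32) = mex({0, 2, 3, 4, 5, 6, 7, 9, 11}) = 1
G(33) = mex({0, 1, 2, 3, 4, 5, 6, 7, 9, 12}) = 8
G(34) = mex({0, 1, 2, 3, 4, 5, 7, 8, 11, 12}) = 6
G(35) = mex({0, 1, 2, 3, 4, 5, 6, 8, 9, 10, 11}) = 7
G(36) = mex({0, 1, 2, 3, 5, 6, 7, 9, 10}) = 4
G(37) = mex({0, 2, 3, 4, 6, 7, 9, 10, 11, 12}) = 1
G(38) = mex({0, 1, 3, 4, 5, 6, 7, 9, 10, 11, 12}) = 2
G(39) = mex({0, 1, 2, 4, 5, 6, 7, 9, 10, 12, 14}) = 3
G(40) = mex({0, 2, 3, 4, 6, 7, 11, 12, 14}) = 1
G(41) = mex({0, 1, 2, 3, 5, 6, 7, 9, 10, 11, 12}) = 4
G(42) = mex({0, 1, 2, 3, 4, 5, 6, 9, 10}) = 7
G(43) = mex({0, 1, 3, 4, 5, 7, 9, 10, 12, 15}) = 2
G(44) = mex({0, 2, 3, 4, 5, 6, 7, 9, 10, 12, 15}) = 1
G(45) = mex({0, 1, 2, 3, 4, 5, 6, 7, 9, 10, 12, 14}) = 8
G(46) = mex({0, 1, 3, 4, 5, 7, 8, 11, 12, 14}) = 2
G(47) = mex({0, 1, 2, 3, 4, 5, 6, 8, 9, 10, 11, 12}) = 7
Therefore G(47) = 7.

7


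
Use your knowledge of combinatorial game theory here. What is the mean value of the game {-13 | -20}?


Game = {-13 | -20}, a switch {a | b} with numbers a > b.
Its thermograph has left wall a - t and right wall b + t, which meet at t = (a - b)/2, where both equal (a + b)/2. So the mast (mean value) is at (a + b)/2.
Mean = (-13 + (-20))/2 = -33/2 = -33/2

-33/2


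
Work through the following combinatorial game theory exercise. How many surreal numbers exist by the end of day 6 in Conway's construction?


Day 0: {|} = 0 is born. Count = 1.
Day n: the number of surreal numbers born by day n is 2^(n+1) - 1.
By day 0: 2^1 - 1 = 1
By day 1: 2^2 - 1 = 3
By day 2: 2^3 - 1 = 7
By day 3: 2^4 - 1 = 15
By day 4: 2^5 - 1 = 31
By day 5: 2^6 - 1 = 63
By day 6: 2^7 - 1 = 127
By day 6: 127 surreal numbers.

127


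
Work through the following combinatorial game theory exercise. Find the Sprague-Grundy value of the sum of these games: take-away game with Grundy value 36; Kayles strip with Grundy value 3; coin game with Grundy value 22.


By the Sprague-Grundy theorem, the Grundy value of a sum of games is the XOR of individual Grundy values.
take-away game: Grundy value = 36. Running XOR: 0 XOR 36 = 36
Kayles strip: Grundy value = 3. Running XOR: 36 XOR 3 = 39
coin game: Grundy value = 22. Running XOR: 39 XOR 22 = 49
The combined Grundy value is 49.

49


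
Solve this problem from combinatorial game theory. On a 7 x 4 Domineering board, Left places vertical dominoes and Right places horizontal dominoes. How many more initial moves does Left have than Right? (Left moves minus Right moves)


Board is 7 x 4 (rows x cols).
Left (vertical) placements: (rows-1) * cols = 6 * 4 = 24
Right (horizontal) placements: rows * (cols-1) = 7 * 3 = 21
Advantage = Left - Right = 24 - 21 = 3

3


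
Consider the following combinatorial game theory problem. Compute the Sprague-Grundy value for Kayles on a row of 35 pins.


Kayles: a move removes 1 or 2 adjacent pins from a contiguous row.
Removing pins from a row of k leaves two independent rows (a, b) with a + b = k - 1 (one pin) or a + b = k - 2 (two pins); an end removal gives a = 0.
By Sprague-Grundy, G(k) = mex{ G(a) XOR G(b) } over all these splits. G(0) = 0.
G(1): splits (0,0):0^0=0 -> mex({0}) = 1
G(2): splits (0,1):0^1=1 (0,0):0^0=0 -> mex({0, 1}) = 2
G(3): splits (0,2):0^2=2 (1,1):1^1=0 (0,1):0^1=1 -> mex({0, 1, 2}) = 3
G(4): splits (0,3):0^3=3 (1,2):1^2=3 (0,2):0^2=2 (1,1):1^1=0 -> mex({0, 2, 3}) = 1
G(5): splits (0,4):0^1=1 (1,3):1^3=2 (2,2):2^2=0 (0,3):0^3=3 (1,2):1^2=3 -> mex({0, 1, 2, 3}) = 4
G(6) = mex({0, 1, 2, 4}) = 3
G(7) = mex({0, 1, 3, 4, 5}) = 2
G(8) = mex({0, 2, 3, 5, 6}) = 1
G(9) = mex({0, 1, 2, 3, 6, 7}) = 4
G(10) = mex({0, 1, 3, 4, 5, 7}) = 2
G(11) = mex({0, 1, 2, 3, 4, 5}) = 6
G(12) = mex({0, 1, 2, 3, 5, 6, 7}) = 4
G(13) = mex({0, 2, 3, 4, 6, 7}) = 1
G(14) = mex({0, 1, 4, 5, 6, 7}) = 2
G(15) = mex({0, 1, 2, 3, 4, 5, 6}) = 7
G(16) = mex({0, 2, 3, 5, 6, 7}) = 1
G(17) = mex({0, 1, 2, 3, 5, 6, 7}) = 4
G(18) = mex({0, 1, 2, 4, 5, 6}) = 3
G(19) = mex({0, 1, 3, 4, 5, 7}) = 2
G(20) = mex({0, 2, 3, 4, 5, 6, 7}) = 1
G(21) = mex({0, 1, 2, 3, 5, 6, 7}) = 4
G(22) = mex({0, 1, 2, 3, 4, 5, 7}) = 6
G(23) = mex({0, 1, 2, 3, 4, 5, 6}) = 7
G(24) = mex({0, 1, 2, 3, 5, 6, 7}) = 4
G(25) = mex({0, 2, 3, 4, 6, 7}) = 1
G(26) = mex({0, 1, 3, 4, 5, 6, 7}) = 2
G(27) = mex({0, 1, 2, 3, 4, 5, 6, 7}) = 8
G(28) = mex({0, 1, 2, 3, 4, 6, 7, 8}) = 5
G(29) = mex({0, 1, 2, 3, 5, 6, 7, 8, 9}) = 4
G(30) = mex({0, 1, 2, 3, 4, 5, 6, 9, 10}) = 7
G(31) = mex({0, 1, 3, 4, 5, 7, 10, 11}) = 2
G(32) = mex({0, 2, 3, 4, 5, 6, 7, 9, 11}) = 1
G(33) = mex({0, 1, 2, 3, 4, 5, 6, 7, 9, 12}) = 8
G(34) = mex({0, 1, 2, 3, 4, 5, 7, 8, 11, 12}) = 6
G(35) = mex({0, 1, 2, 3, 4, 5, 6, 8, 9, 10, 11}) = 7
Therefore G(35) = 7.

7


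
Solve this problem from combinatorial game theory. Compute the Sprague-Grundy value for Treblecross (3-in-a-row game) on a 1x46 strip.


Treblecross: place X on empty cells; 3-in-a-row wins.
Playing within two cells of an existing X lets the opponent win at once, so sensible play treats the cells i-2..i+2 around each X as dead. The player left with no safe cell loses, so this is a normal-play take-away game on strips of safe cells.
Placing X at cell i (0-indexed) of a strip of k safe cells leaves independent strips of sizes max(0, i-2) and max(0, k-i-3). Hence G(k) = mex{ G(max(0,i-2)) XOR G(max(0,k-i-3)) : 0 <= i < k }, with G(0) = 0.
G(1): splits (0,0):0^0=0 -> mex({0}) = 1
G(2): splits (0,0):0^0=0 -> mex({0}) = 1
G(3): splits (0,0):0^0=0 -> mex({0}) = 1
G(4): splits (0,1):0^1=1 (0,0):0^0=0 -> mex({0, 1}) = 2
G(5): splits (0,2):0^1=1 (0,1):0^1=1 (0,0):0^0=0 -> mex({0, 1}) = 2
G(6) = mex({1}) = 0
G(7) = mex({0, 1, 2}) = 3
G(8) = mex({0, 1, 2}) = 3
G(9) = mex({0, 2}) = 1
G(10) = mex({0, 2, 3}) = 1
G(11) = mex({0, 3}) = 1
G(12) = mex({1, 3}) = 0
G(13) = mex({0, 1, 2, 3}) = 4
G(14) = mex({0, 1, 2}) = 3
G(15) = mex({0, 1, 2}) = 3
G(16) = mex({0, 1, 2, 4}) = 3
G(17) = mex({0, 1, 3, 4}) = 2
G(18) = mex({0, 1, 3, 4}) = 2
G(19) = mex({0, 1, 3, 5}) = 2
G(20) = mex({0, 1, 2, 3, 5}) = 4
G(21) = mex({0, 1, 2, 3, 5}) = 4
G(22) = mex({1, 2, 6}) = 0
G(23) = mex({0, 1, 2, 3, 4, 6}) = 5
G(24) = mex({0, 1, 2, 3, 4}) = 5
G(25) = mex({0, 1, 3, 4, 7}) = 2
G(26) = mex({0, 1, 3, 4, 5, 7}) = 2
G(27) = mex({0, 1, 3, 5}) = 2
G(28) = mex({0, 1, 2, 5}) = 3
G(29) = mex({0, 1, 2, 4, 5, 6}) = 3
G(30) = mex({1, 2, 4, 6}) = 0
G(31) = mex({0, 1, 2, 3, 4, 6}) = 5
G(32) = mex({1, 2, 3, 4, 7}) = 0
G(33) = mex({0, 3, 7}) = 1
G(34) = mex({0, 2, 3, 5, 7}) = 1
G(35) = mex({0, 2, 3, 5, 6}) = 1
G(36) = mex({0, 1, 2, 5, 6}) = 3
G(37) = mex({0, 1, 2, 4, 5, 6}) = 3
G(38) = mex({0, 1, 2, 4}) = 3
G(39) = mex({0, 1, 2, 3, 4, 7}) = 5
G(40) = mex({0, 1, 2, 3, 4, 5, 7}) = 6
G(41) = mex({0, 1, 2, 3, 5, 7}) = 4
G(42) = mex({0, 1, 2, 3, 5, 6, 7}) = 4
G(43) = mex({0, 2, 3, 5, 6}) = 1
G(44) = mex({1, 2, 3, 4, 5, 6}) = 0
G(45) = mex({0, 1, 2, 3, 4, 6, 7}) = 5
G(46) = mex({0, 1, 2, 3, 4, 7}) = 5
Therefore G(46) = 5.

5


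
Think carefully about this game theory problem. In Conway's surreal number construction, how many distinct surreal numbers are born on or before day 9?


Day 0: {|} = 0 is born. Count = 1.
Day n: the number of surreal numbers born by day n is 2^(n+1) - 1.
By day 0: 2^1 - 1 = 1
By day 1: 2^2 - 1 = 3
By day 2: 2^3 - 1 = 7
By day 3: 2^4 - 1 = 15
By day 4: 2^5 - 1 = 31
By day 5: 2^6 - 1 = 63
By day 6: 2^7 - 1 = 127
By day 7: 2^8 - 1 = 255
By day 8: 2^9 - 1 = 511
By day 9: 2^10 - 1 = 1023
By day 9: 1023 surreal numbers.

1023


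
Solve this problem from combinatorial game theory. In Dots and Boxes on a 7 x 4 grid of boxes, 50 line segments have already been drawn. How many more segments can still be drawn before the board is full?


Grid: 7 x 4 boxes, i.e. 8 rows and 5 columns of dots.
Horizontal edges: (rows + 1) * cols = 8 * 4 = 32
Vertical edges: rows * (cols + 1) = 7 * 5 = 35
Total edges: 32 + 35 = 67
Edges drawn: 50
Remaining: 67 - 50 = 17

17


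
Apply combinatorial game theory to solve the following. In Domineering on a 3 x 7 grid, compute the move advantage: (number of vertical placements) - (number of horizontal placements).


Board is 3 x 7 (rows x cols).
Left (vertical) placements: (rows-1) * cols = 2 * 7 = 14
Right (horizontal) placements: rows * (cols-1) = 3 * 6 = 18
Advantage = Left - Right = 14 - 18 = -4

-4


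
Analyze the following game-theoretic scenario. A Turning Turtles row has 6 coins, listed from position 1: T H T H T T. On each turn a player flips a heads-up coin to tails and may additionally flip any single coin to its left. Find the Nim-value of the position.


Coins: T H T H T T
Key fact: a single head at position k behaves exactly like a Nim heap of size k (turning it to T and optionally flipping a coin at j < k corresponds to moving the heap from k to j, or to 0), and heads combine as a disjunctive sum (two heads at the same place would cancel, matching j XOR j = 0). So the Nim-value is the XOR of the 1-indexed positions of the heads.
Face-up positions (1-indexed): [2, 4]
XOR 0 with 2: 0 XOR 2 = 2
XOR 2 with 4: 2 XOR 4 = 6
Nim-value = 6

6


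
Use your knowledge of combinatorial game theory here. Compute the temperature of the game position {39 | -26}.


The game is {39 | -26}, a switch {a | b} with numbers a > b.
Cooling {a | b} by t gives {a - t | b + t}, which stops being hot when a - t = b + t, i.e. at t = (a - b)/2. So the temperature of a switch is (a - b)/2.
Temperature = (Left option - Right option) / 2
= (39 - (-26)) / 2
= 65 / 2
= 65/2

65/2


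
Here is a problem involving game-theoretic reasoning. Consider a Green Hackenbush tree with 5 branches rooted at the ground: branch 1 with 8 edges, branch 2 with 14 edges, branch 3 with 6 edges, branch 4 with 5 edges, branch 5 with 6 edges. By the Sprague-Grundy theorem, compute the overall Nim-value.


The tree has 5 branches from the ground vertex.
In Green Hackenbush, the Nim-value of a simple path of length k is k.
Branch 1: length 8, Nim-value = 8
Branch 2: length 14, Nim-value = 14
Branch 3: length 6, Nim-value = 6
Branch 4: length 5, Nim-value = 5
Branch 5: length 6, Nim-value = 6
Total Nim-value = XOR of all branch values:
0 XOR 8 = 8
8 XOR 14 = 6
6 XOR 6 = 0
0 XOR 5 = 5
5 XOR 6 = 3
Nim-value of the tree = 3

3


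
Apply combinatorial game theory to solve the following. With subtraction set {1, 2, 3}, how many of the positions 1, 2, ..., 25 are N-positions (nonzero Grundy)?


Subtraction set S = {1, 2, 3}, so G(n) = n mod 4.
G(n) = 0 when n is a multiple of 4.
Multiples of 4 in [1, 25]: 6
N-positions (nonzero Grundy) = 25 - 6 = 19

19


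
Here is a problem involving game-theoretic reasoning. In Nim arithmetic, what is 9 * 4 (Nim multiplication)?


Nim multiplication is bilinear over XOR: (u XOR v) * w = (u*w) XOR (v*w).
So we split each operand into its bit components and XOR the pairwise Nim products.
9 = 1 + 8 (as XOR of powers of 2).
4 = 4 (as XOR of powers of 2).
Using the standard Nim-product table on single bits:
  2*2 = 3,   2*4 = 8,   2*8 = 12,
  4*4 = 6,   4*8 = 11,  8*8 = 13,
and  1*x = x (identity), k*l = l*k (commutative).
Pairwise Nim products:
  1 * 4 = 4
  8 * 4 = 11
XOR them: 4 XOR 11 = 15.
Result: 9 * 4 = 15 (in Nim).

15


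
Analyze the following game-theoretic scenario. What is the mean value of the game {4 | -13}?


Game = {4 | -13}, a switch {a | b} with numbers a > b.
Its thermograph has left wall a - t and right wall b + t, which meet at t = (a - b)/2, where both equal (a + b)/2. So the mast (mean value) is at (a + b)/2.
Mean = (4 + (-13))/2 = -9/2 = -9/2

-9/2


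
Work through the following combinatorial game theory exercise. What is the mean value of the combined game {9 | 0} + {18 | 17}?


G1 = {9 | 0}, G2 = {18 | 17}
Each is a switch {a | b} with numbers a > b; its mean value is (a + b)/2, and mean value is additive over game sums: m(G1 + G2) = m(G1) + m(G2).
Mean of G1 = (9 + (0))/2 = 9/2 = 9/2
Mean of G2 = (18 + (17))/2 = 35/2 = 35/2
Mean of G1 + G2 = 9/2 + 35/2 = 22

22


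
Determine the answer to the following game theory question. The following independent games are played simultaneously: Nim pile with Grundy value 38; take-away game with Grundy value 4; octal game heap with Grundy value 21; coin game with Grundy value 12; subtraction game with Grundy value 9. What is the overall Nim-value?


By the Sprague-Grundy theorem, the Grundy value of a sum of games is the XOR of individual Grundy values.
Nim pile: Grundy value = 38. Running XOR: 0 XOR 38 = 38
take-away game: Grundy value = 4. Running XOR: 38 XOR 4 = 34
octal game heap: Grundy value = 21. Running XOR: 34 XOR 21 = 55
coin game: Grundy value = 12. Running XOR: 55 XOR 12 = 59
subtraction game: Grundy value = 9. Running XOR: 59 XOR 9 = 50
The combined Grundy value is 50.

50


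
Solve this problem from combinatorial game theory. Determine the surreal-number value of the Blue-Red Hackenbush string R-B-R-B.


Edges (from ground): R-B-R-B
By Berlekamp's sign-expansion rule, a Blue-Red Hackenbush stalk has the value of the surreal number whose sign sequence is the edge sequence with B -> + and R -> -.
Sign sequence: -+-+
Trace the sign expansion in the surreal number tree, starting from 0:
Edge 1: R (sign -) -> bounds (-inf, 0), value = -1
Edge 2: B (sign +) -> bounds (-1, 0), value = -1/2
Edge 3: R (sign -) -> bounds (-1, -1/2), value = -3/4
Edge 4: B (sign +) -> bounds (-3/4, -1/2), value = -5/8
Game value = -5/8

-5/8


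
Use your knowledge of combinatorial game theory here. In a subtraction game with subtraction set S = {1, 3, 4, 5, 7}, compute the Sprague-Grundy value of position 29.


The subtraction set is S = {1, 3, 4, 5, 7}.
G(k) = mex{ G(k - s) : s in S, s <= k }. We compute iteratively: G(0) = 0.
G(1) = mex({0}) = 1
G(2) = mex({1}) = 0
G(3) = mex({0}) = 1
G(4) = mex({0, 1}) = 2
G(5) = mex({0, 1, 2}) = 3
G(6) = mex({0, 1, 3}) = 2
G(7) = mex({0, 1, 2}) = 3
G(8) = mex({1, 2, 3}) = 0
G(9) = mex({0, 2, 3}) = 1
G(10) = mex({1, 2, 3}) = 0
G(11) = mex({0, 2, 3}) = 1
G(12) = mex({0, 1, 3}) = 2
G(13) = mex({0, 1, 2}) = 3
G(14) = mex({0, 1, 3}) = 2
Observe that G(8)..G(14) = 0, 1, 0, 1, 2, 3, 2 repeats G(0)..G(6) = 0, 1, 0, 1, 2, 3, 2.
For k >= max(S) = 7, G(k) is determined by the previous 7 values G(k-7)..G(k-1); a window of 7 consecutive values has recurred shifted by 8, so by induction G(k + 8) = G(k) for all k >= 0: the sequence is periodic from the start with period 8.
One period: G(0..7) = 0, 1, 0, 1, 2, 3, 2, 3.
29 mod 8 = 5, so G(29) = G(5) = 3.

3


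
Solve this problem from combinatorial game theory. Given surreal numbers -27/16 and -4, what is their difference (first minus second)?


x = -27/16, y = -4
Converting to common denominator: 16
x = -27/16, y = -64/16
x - y = -27/16 - -4 = 37/16

37/16


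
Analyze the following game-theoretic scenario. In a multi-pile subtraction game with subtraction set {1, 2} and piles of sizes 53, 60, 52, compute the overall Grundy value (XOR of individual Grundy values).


Subtraction set: {1, 2}
For this subtraction set, G(n) = n mod 3 (period = max + 1 = 3).
Pile 1 (size 53): G(53) = 53 mod 3 = 2
Pile 2 (size 60): G(60) = 60 mod 3 = 0
Pile 3 (size 52): G(52) = 52 mod 3 = 1
Total Grundy value = XOR of all: 2 XOR 0 XOR 1 = 3

3


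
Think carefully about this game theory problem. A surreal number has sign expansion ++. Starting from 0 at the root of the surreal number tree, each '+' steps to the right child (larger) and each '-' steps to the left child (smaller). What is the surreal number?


Sign expansion: ++
Rule: track bounds (lo, hi), initially (-inf, +inf). On '+', the current value becomes lo and we move to the simplest number in (value, hi): value + 1 if hi = +inf, otherwise the midpoint (value + hi)/2. On '-', the current value becomes hi and we move to value - 1 if lo = -inf, otherwise the midpoint (lo + value)/2.
Start at 0.
Step 1: sign = +, move right. Bounds: (0, +inf). Value = 1
Step 2: sign = +, move right. Bounds: (1, +inf). Value = 2
The surreal number with sign expansion ++ is 2.

2


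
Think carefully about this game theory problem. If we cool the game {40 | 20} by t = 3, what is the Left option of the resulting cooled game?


Original game: {40 | 20} (a switch {a | b} with a > b).
Cooling by t (for t below the temperature (a - b)/2 = 10) taxes each move by t: {a | b} cooled by t is {a - t | b + t}.
Cooling amount: t = 3
Cooled Left option: 40 - 3 = 37
Cooled Right option: 20 + 3 = 23
Cooled game: {37 | 23}
Left option = 37

37


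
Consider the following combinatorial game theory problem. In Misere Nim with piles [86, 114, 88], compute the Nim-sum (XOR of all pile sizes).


We need the XOR (exclusive or) of all pile sizes.
After XOR-ing pile 1 (size 86): 0 XOR 86 = 86
After XOR-ing pile 2 (size 114): 86 XOR 114 = 36
After XOR-ing pile 3 (size 88): 36 XOR 88 = 124
The Nim-value of this position is 124.

124


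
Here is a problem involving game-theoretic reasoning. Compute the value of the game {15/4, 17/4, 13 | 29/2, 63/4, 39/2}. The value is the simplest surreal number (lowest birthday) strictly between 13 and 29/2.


Left options: {15/4, 17/4, 13}, max = 13
Right options: {29/2, 63/4, 39/2}, min = 29/2
All options are numbers and max(Left) < min(Right), so by the simplicity theorem the value is the simplest (earliest-born) number strictly between 13 and 29/2.
The only integer strictly between 13 and 29/2 is 14.
No non-integer in the interval can be simpler: if x is a non-integer in the interval, then floor(x) or ceil(x) also lies in the interval (the interval contains an integer), and both are proper prefixes of x's sign expansion, i.e. born earlier. So the game value is 14.
Game value = 14

14


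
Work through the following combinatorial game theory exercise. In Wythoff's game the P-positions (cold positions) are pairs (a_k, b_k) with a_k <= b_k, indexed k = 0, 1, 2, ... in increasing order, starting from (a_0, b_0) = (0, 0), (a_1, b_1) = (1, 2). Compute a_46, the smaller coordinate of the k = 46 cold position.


By Wythoff's theorem, a_k = floor(k * phi) and b_k = floor(k * phi^2) = a_k + k, where phi = (1 + sqrt(5))/2 is the golden ratio.
phi = (1 + sqrt(5))/2 = 1.618034
k = 46
k * phi = 46 * 1.618034 = 74.429563
a_46 = floor(k * phi) = 74

74


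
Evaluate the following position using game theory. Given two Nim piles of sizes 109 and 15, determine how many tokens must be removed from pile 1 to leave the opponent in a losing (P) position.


Piles: 109 and 15
Current XOR: 109 XOR 15 = 98 (non-zero, so this is an N-position).
To make the XOR zero, we need to find a move that balances the piles.
For pile 1 (size 109): target = 109 XOR 98 = 15
We reduce pile 1 from 109 to 15.
Tokens removed: 109 - 15 = 94
Verification: 15 XOR 15 = 0

94


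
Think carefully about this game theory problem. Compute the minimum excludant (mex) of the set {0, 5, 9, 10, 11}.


Set = {0, 5, 9, 10, 11}
0 is in the set.
1 is NOT in the set. This is the mex.
mex = 1

1


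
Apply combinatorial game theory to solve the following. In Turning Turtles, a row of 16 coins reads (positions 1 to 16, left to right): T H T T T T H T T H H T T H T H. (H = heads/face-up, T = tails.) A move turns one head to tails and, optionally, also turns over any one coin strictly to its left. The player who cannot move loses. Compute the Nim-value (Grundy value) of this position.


Coins: T H T T T T H T T H H T T H T H
Key fact: a single head at position k behaves exactly like a Nim heap of size k (turning it to T and optionally flipping a coin at j < k corresponds to moving the heap from k to j, or to 0), and heads combine as a disjunctive sum (two heads at the same place would cancel, matching j XOR j = 0). So the Nim-value is the XOR of the 1-indexed positions of the heads.
Face-up positions (1-indexed): [2, 7, 10, 11, 14, 16]
XOR 0 with 2: 0 XOR 2 = 2
XOR 2 with 7: 2 XOR 7 = 5
XOR 5 with 10: 5 XOR 10 = 15
XOR 15 with 11: 15 XOR 11 = 4
XOR 4 with 14: 4 XOR 14 = 10
XOR 10 with 16: 10 XOR 16 = 26
Nim-value = 26

26


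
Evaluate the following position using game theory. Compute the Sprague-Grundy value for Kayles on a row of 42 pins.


Kayles: a move removes 1 or 2 adjacent pins from a contiguous row.
Removing pins from a row of k leaves two independent rows (a, b) with a + b = k - 1 (one pin) or a + b = k - 2 (two pins); an end removal gives a = 0.
By Sprague-Grundy, G(k) = mex{ G(a) XOR G(b) } over all these splits. G(0) = 0.
G(1): splits (0,0):0^0=0 -> mex({0}) = 1
G(2): splits (0,1):0^1=1 (0,0):0^0=0 -> mex({0, 1}) = 2
G(3): splits (0,2):0^2=2 (1,1):1^1=0 (0,1):0^1=1 -> mex({0, 1, 2}) = 3
G(4): splits (0,3):0^3=3 (1,2):1^2=3 (0,2):0^2=2 (1,1):1^1=0 -> mex({0, 2, 3}) = 1
G(5): splits (0,4):0^1=1 (1,3):1^3=2 (2,2):2^2=0 (0,3):0^3=3 (1,2):1^2=3 -> mex({0, 1, 2, 3}) = 4
G(6) = mex({0, 1, 2, 4}) = 3
G(7) = mex({0, 1, 3, 4, 5}) = 2
G(8) = mex({0, 2, 3, 5, 6}) = 1
G(9) = mex({0, 1, 2, 3, 6, 7}) = 4
G(10) = mex({0, 1, 3, 4, 5, 7}) = 2
G(11) = mex({0, 1, 2, 3, 4, 5}) = 6
G(12) = mex({0, 1, 2, 3, 5, 6, 7}) = 4
G(13) = mex({0, 2, 3, 4, 6, 7}) = 1
G(14) = mex({0, 1, 4, 5, 6, 7}) = 2
G(15) = mex({0, 1, 2, 3, 4, 5, 6}) = 7
G(16) = mex({0, 2, 3, 5, 6, 7}) = 1
G(17) = mex({0, 1, 2, 3, 5, 6, 7}) = 4
G(18) = mex({0, 1, 2, 4, 5, 6}) = 3
G(19) = mex({0, 1, 3, 4, 5, 7}) = 2
G(20) = mex({0, 2, 3, 4, 5, 6, 7}) = 1
G(21) = mex({0, 1, 2, 3, 5, 6, 7}) = 4
G(22) = mex({0, 1, 2, 3, 4, 5, 7}) = 6
G(23) = mex({0, 1, 2, 3, 4, 5, 6}) = 7
G(24) = mex({0, 1, 2, 3, 5, 6, 7}) = 4
G(25) = mex({0, 2, 3, 4, 6, 7}) = 1
G(26) = mex({0, 1, 3, 4, 5, 6, 7}) = 2
G(27) = mex({0, 1, 2, 3, 4, 5, 6, 7}) = 8
G(28) = mex({0, 1, 2, 3, 4, 6, 7, 8}) = 5
G(29) = mex({0, 1, 2, 3, 5, 6, 7, 8, 9}) = 4
G(30) = mex({0, 1, 2, 3, 4, 5, 6, 9, 10}) = 7
G(31) = mex({0, 1, 3, 4, 5, 7, 10, 11}) = 2
G(32) = mex({0, 2, 3, 4, 5, 6, 7, 9, 11}) = 1
G(33) = mex({0, 1, 2, 3, 4, 5, 6, 7, 9, 12}) = 8
G(34) = mex({0, 1, 2, 3, 4, 5, 7, 8, 11, 12}) = 6
G(35) = mex({0, 1, 2, 3, 4, 5, 6, 8, 9, 10, 11}) = 7
G(36) = mex({0, 1, 2, 3, 5, 6, 7, 9, 10}) = 4
G(37) = mex({0, 2, 3, 4, 6, 7, 9, 10, 11, 12}) = 1
G(38) = mex({0, 1, 3, 4, 5, 6, 7, 9, 10, 11, 12}) = 2
G(39) = mex({0, 1, 2, 4, 5, 6, 7, 9, 10, 12, 14}) = 3
G(40) = mex({0, 2, 3, 4, 6, 7, 11, 12, 14}) = 1
G(41) = mex({0, 1, 2, 3, 5, 6, 7, 9, 10, 11, 12}) = 4
G(42) = mex({0, 1, 2, 3, 4, 5, 6, 9, 10}) = 7
Therefore G(42) = 7.

7


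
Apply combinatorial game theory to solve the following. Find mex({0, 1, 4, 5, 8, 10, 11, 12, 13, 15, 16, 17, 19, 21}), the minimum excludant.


Set = {0, 1, 4, 5, 8, 10, 11, 12, 13, 15, 16, 17, 19, 21}
0 is in the set.
1 is in the set.
2 is NOT in the set. This is the mex.
mex = 2

2


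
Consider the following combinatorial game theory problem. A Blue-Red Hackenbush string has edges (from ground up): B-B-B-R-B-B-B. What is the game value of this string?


Edges (from ground): B-B-B-R-B-B-B
By Berlekamp's sign-expansion rule, a Blue-Red Hackenbush stalk has the value of the surreal number whose sign sequence is the edge sequence with B -> + and R -> -.
Sign sequence: +++-+++
Trace the sign expansion in the surreal number tree, starting from 0:
Edge 1: B (sign +) -> bounds (0, +inf), value = 1
Edge 2: B (sign +) -> bounds (1, +inf), value = 2
Edge 3: B (sign +) -> bounds (2, +inf), value = 3
Edge 4: R (sign -) -> bounds (2, 3), value = 5/2
Edge 5: B (sign +) -> bounds (5/2, 3), value = 11/4
Edge 6: B (sign +) -> bounds (11/4, 3), value = 23/8
Edge 7: B (sign +) -> bounds (23/8, 3), value = 47/16
Game value = 47/16

47/16


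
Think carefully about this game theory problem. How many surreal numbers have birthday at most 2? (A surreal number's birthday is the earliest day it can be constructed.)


Day 0: {|} = 0 is born. Count = 1.
Day n: the number of surreal numbers born by day n is 2^(n+1) - 1.
By day 0: 2^1 - 1 = 1
By day 1: 2^2 - 1 = 3
By day 2: 2^3 - 1 = 7
By day 2: 7 surreal numbers.

7


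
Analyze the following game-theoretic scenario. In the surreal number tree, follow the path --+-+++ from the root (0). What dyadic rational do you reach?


Sign expansion: --+-+++
Rule: track bounds (lo, hi), initially (-inf, +inf). On '+', the current value becomes lo and we move to the simplest number in (value, hi): value + 1 if hi = +inf, otherwise the midpoint (value + hi)/2. On '-', the current value becomes hi and we move to value - 1 if lo = -inf, otherwise the midpoint (lo + value)/2.
Start at 0.
Step 1: sign = -, move left. Bounds: (-inf, 0). Value = -1
Step 2: sign = -, move left. Bounds: (-inf, -1). Value = -2
Step 3: sign = +, move right. Bounds: (-2, -1). Value = -3/2
Step 4: sign = -, move left. Bounds: (-2, -3/2). Value = -7/4
Step 5: sign = +, move right. Bounds: (-7/4, -3/2). Value = -13/8
Step 6: sign = +, move right. Bounds: (-13/8, -3/2). Value = -25/16
Step 7: sign = +, move right. Bounds: (-25/16, -3/2). Value = -49/32
The surreal number with sign expansion --+-+++ is -49/32.

-49/32


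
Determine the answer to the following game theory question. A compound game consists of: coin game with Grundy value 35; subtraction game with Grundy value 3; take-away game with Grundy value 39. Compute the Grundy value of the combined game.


By the Sprague-Grundy theorem, the Grundy value of a sum of games is the XOR of individual Grundy values.
coin game: Grundy value = 35. Running XOR: 0 XOR 35 = 35
subtraction game: Grundy value = 3. Running XOR: 35 XOR 3 = 32
take-away game: Grundy value = 39. Running XOR: 32 XOR 39 = 7
The combined Grundy value is 7.

7


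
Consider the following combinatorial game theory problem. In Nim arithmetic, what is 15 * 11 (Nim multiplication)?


Nim multiplication is bilinear over XOR: (u XOR v) * w = (u*w) XOR (v*w).
So we split each operand into its bit components and XOR the pairwise Nim products.
15 = 1 + 2 + 4 + 8 (as XOR of powers of 2).
11 = 1 + 2 + 8 (as XOR of powers of 2).
Using the standard Nim-product table on single bits:
  2*2 = 3,   2*4 = 8,   2*8 = 12,
  4*4 = 6,   4*8 = 11,  8*8 = 13,
and  1*x = x (identity), k*l = l*k (commutative).
Pairwise Nim products:
  1 * 1 = 1
  1 * 2 = 2
  1 * 8 = 8
  2 * 1 = 2
  2 * 2 = 3
  2 * 8 = 12
  4 * 1 = 4
  4 * 2 = 8
  4 * 8 = 11
  8 * 1 = 8
  8 * 2 = 12
  8 * 8 = 13
XOR them: 1 XOR 2 XOR 8 XOR 2 XOR 3 XOR 12 XOR 4 XOR 8 XOR 11 XOR 8 XOR 12 XOR 13 = 8.
Result: 15 * 11 = 8 (in Nim).

8


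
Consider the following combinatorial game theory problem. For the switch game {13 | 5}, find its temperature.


The game is {13 | 5}, a switch {a | b} with numbers a > b.
Cooling {a | b} by t gives {a - t | b + t}, which stops being hot when a - t = b + t, i.e. at t = (a - b)/2. So the temperature of a switch is (a - b)/2.
Temperature = (Left option - Right option) / 2
= (13 - (5)) / 2
= 8 / 2
= 4

4


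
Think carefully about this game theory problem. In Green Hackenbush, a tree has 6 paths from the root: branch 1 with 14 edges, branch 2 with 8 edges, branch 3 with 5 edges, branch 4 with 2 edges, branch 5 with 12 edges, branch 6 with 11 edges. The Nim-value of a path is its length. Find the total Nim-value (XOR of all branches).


The tree has 6 branches from the ground vertex.
In Green Hackenbush, the Nim-value of a simple path of length k is k.
Branch 1: length 14, Nim-value = 14
Branch 2: length 8, Nim-value = 8
Branch 3: length 5, Nim-value = 5
Branch 4: length 2, Nim-value = 2
Branch 5: length 12, Nim-value = 12
Branch 6: length 11, Nim-value = 11
Total Nim-value = XOR of all branch values:
0 XOR 14 = 14
14 XOR 8 = 6
6 XOR 5 = 3
3 XOR 2 = 1
1 XOR 12 = 13
13 XOR 11 = 6
Nim-value of the tree = 6

6


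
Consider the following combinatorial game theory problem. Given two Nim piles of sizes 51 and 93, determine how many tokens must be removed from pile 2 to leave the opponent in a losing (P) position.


Piles: 51 and 93
Current XOR: 51 XOR 93 = 110 (non-zero, so this is an N-position).
To make the XOR zero, we need to find a move that balances the piles.
For pile 2 (size 93): target = 93 XOR 110 = 51
We reduce pile 2 from 93 to 51.
Tokens removed: 93 - 51 = 42
Verification: 51 XOR 51 = 0

42


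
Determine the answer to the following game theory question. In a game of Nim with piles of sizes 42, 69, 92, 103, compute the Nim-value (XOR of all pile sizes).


We need the XOR (exclusive or) of all pile sizes.
After XOR-ing pile 1 (size 42): 0 XOR 42 = 42
After XOR-ing pile 2 (size 69): 42 XOR 69 = 111
After XOR-ing pile 3 (size 92): 111 XOR 92 = 51
After XOR-ing pile 4 (size 103): 51 XOR 103 = 84
The Nim-value of this position is 84.

84


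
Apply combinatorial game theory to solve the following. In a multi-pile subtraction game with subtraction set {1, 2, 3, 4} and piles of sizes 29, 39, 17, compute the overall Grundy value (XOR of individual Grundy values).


Subtraction set: {1, 2, 3, 4}
For this subtraction set, G(n) = n mod 5 (period = max + 1 = 5).
Pile 1 (size 29): G(29) = 29 mod 5 = 4
Pile 2 (size 39): G(39) = 39 mod 5 = 4
Pile 3 (size 17): G(17) = 17 mod 5 = 2
Total Grundy value = XOR of all: 4 XOR 4 XOR 2 = 2

2


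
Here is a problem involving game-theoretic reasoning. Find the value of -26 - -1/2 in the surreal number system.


x = -26, y = -1/2
Converting to common denominator: 2
x = -52/2, y = -1/2
x - y = -26 - -1/2 = -51/2

-51/2


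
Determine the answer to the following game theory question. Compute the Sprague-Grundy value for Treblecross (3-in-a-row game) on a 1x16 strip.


Treblecross: place X on empty cells; 3-in-a-row wins.
Playing within two cells of an existing X lets the opponent win at once, so sensible play treats the cells i-2..i+2 around each X as dead. The player left with no safe cell loses, so this is a normal-play take-away game on strips of safe cells.
Placing X at cell i (0-indexed) of a strip of k safe cells leaves independent strips of sizes max(0, i-2) and max(0, k-i-3). Hence G(k) = mex{ G(max(0,i-2)) XOR G(max(0,k-i-3)) : 0 <= i < k }, with G(0) = 0.
G(1): splits (0,0):0^0=0 -> mex({0}) = 1
G(2): splits (0,0):0^0=0 -> mex({0}) = 1
G(3): splits (0,0):0^0=0 -> mex({0}) = 1
G(4): splits (0,1):0^1=1 (0,0):0^0=0 -> mex({0, 1}) = 2
G(5): splits (0,2):0^1=1 (0,1):0^1=1 (0,0):0^0=0 -> mex({0, 1}) = 2
G(6) = mex({1}) = 0
G(7) = mex({0, 1, 2}) = 3
G(8) = mex({0, 1, 2}) = 3
G(9) = mex({0, 2}) = 1
G(10) = mex({0, 2, 3}) = 1
G(11) = mex({0, 3}) = 1
G(12) = mex({1, 3}) = 0
G(13) = mex({0, 1, 2, 3}) = 4
G(14) = mex({0, 1, 2}) = 3
G(15) = mex({0, 1, 2}) = 3
G(16) = mex({0, 1, 2, 4}) = 3
Therefore G(16) = 3.

3


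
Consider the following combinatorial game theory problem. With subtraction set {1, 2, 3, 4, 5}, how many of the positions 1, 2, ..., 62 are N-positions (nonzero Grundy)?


Subtraction set S = {1, 2, 3, 4, 5}, so G(n) = n mod 6.
G(n) = 0 when n is a multiple of 6.
Multiples of 6 in [1, 62]: 10
N-positions (nonzero Grundy) = 62 - 10 = 52

52


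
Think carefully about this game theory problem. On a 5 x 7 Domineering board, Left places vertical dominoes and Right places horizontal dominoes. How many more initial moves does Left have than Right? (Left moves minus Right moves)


Board is 5 x 7 (rows x cols).
Left (vertical) placements: (rows-1) * cols = 4 * 7 = 28
Right (horizontal) placements: rows * (cols-1) = 5 * 6 = 30
Advantage = Left - Right = 28 - 30 = -2

-2


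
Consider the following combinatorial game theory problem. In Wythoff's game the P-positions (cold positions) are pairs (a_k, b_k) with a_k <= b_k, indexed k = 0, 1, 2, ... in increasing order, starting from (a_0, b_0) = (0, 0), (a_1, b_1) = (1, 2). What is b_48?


By Wythoff's theorem, a_k = floor(k * phi) and b_k = floor(k * phi^2) = a_k + k, where phi = (1 + sqrt(5))/2 is the golden ratio.
phi = (1 + sqrt(5))/2 = 1.618034
phi^2 = phi + 1 = 2.618034
k = 48
k * phi^2 = 48 * 2.618034 = 125.665631
b_48 = floor(k * phi^2) = 125 (check: a_48 + k = 77 + 48 = 125)

125
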